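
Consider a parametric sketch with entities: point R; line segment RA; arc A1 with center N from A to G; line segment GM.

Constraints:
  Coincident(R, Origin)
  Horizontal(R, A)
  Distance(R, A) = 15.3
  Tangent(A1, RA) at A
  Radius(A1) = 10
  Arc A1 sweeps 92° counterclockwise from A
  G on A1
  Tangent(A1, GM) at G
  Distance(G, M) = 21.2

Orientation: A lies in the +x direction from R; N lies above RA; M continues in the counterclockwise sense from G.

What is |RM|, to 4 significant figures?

39.97

R is at the origin; RA is horizontal with |RA| = 15.3 and A on the +x side, so A = (15.30, 0.000). A1 meets RA tangentially, so NA is at right angles to RA, so N = A + (0, 10) = (15.30, 10.00). On A1, A sits at bearing -90° from N; a 92° counterclockwise sweep puts G at bearing 2°, so G = N + 10.0·(cos 2°, sin 2°) = (25.29, 10.35). Since A1 is tangent to GM there, NG ⟂ GM, so GM runs along (−sin 2°, cos 2°); with |GM| = 21.2, M = (24.55, 31.54). Then |RM| = |M − R| = 39.97.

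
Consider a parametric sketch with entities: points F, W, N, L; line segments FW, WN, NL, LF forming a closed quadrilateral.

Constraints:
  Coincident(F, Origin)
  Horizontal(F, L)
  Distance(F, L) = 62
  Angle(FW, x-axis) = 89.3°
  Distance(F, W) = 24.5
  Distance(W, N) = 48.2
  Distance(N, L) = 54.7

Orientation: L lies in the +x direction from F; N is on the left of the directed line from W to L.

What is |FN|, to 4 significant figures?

64.96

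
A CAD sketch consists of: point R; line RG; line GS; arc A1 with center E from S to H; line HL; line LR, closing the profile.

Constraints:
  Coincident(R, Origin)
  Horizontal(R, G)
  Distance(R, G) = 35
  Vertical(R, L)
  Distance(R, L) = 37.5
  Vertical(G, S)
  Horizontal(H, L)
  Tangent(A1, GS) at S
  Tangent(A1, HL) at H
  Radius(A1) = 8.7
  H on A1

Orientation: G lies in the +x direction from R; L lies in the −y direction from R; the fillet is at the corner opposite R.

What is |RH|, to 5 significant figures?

45.803

R is at the origin; R and G share the same y with |RG| = 35.0 and G on the +x side, so G = (35.000, 0.0000). R and L share the same x with |RL| = 37.5 and L on the −y side, so L = (0.0000, -37.500). The virtual corner opposite R is at (35.000, -37.500). A1 meets GS tangentially, so ES is at right angles to GS and A1 meets HL tangentially, so EH is at right angles to HL, with radius 8.7, so the center E sits 8.7 in from both sides at E = (26.300, -28.800). That places the tangent points at S = (35.000, -28.800) on GS and H = (26.300, -37.500) on HL. Then |RH| = |H − R| = 45.803.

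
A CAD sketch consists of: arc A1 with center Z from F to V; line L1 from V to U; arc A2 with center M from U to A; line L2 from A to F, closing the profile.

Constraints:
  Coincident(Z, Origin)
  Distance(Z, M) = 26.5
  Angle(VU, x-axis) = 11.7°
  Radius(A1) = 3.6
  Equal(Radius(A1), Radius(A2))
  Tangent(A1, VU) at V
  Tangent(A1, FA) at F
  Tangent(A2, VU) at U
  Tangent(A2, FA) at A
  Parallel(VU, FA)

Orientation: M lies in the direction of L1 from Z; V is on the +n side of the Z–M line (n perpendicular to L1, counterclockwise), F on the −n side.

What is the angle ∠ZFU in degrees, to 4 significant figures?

74.80°

The slot axis is L1's direction at 11.7°, so u = (cos 11.7°, sin 11.7°) = (0.9792, 0.2028) and n = (−sin 11.7°, cos 11.7°) = (-0.2028, 0.9792). Z is at the origin and M lies 26.5 along u from Z, so M = 26.5·u = (25.95, 5.374). Tangency of A1 to both parallel lines with radius 3.6 puts V and F at Z ± 3.6·n: V = (-0.7300, 3.525), F = (0.7300, -3.525). Equal radii place U and A the same way about M: U = M + 3.6·n = (25.22, 8.899), A = M − 3.6·n = (26.68, 1.849). Then cos ∠ZFU = FZ·FU / (|FZ||FU|), giving 74.80°.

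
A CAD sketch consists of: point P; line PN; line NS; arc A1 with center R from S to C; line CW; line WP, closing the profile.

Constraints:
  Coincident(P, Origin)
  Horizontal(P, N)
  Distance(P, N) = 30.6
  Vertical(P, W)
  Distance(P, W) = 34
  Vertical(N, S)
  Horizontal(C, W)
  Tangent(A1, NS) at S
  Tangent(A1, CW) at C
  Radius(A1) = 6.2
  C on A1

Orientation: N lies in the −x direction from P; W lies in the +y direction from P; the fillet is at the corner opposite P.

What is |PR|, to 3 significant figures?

37.0

P and W share the same x with |PW| = 34.0 and W on the +y side, so W = (0.00, 34.0). The virtual corner opposite P is at (-30.6, 34.0). The tangent condition forces RS to be normal to NS and since A1 is tangent to CW there, RC ⟂ CW, with radius 6.2, so the center R sits 6.2 in from both sides at R = (-24.4, 27.8). Then |PR| = |R − P| = 37.0.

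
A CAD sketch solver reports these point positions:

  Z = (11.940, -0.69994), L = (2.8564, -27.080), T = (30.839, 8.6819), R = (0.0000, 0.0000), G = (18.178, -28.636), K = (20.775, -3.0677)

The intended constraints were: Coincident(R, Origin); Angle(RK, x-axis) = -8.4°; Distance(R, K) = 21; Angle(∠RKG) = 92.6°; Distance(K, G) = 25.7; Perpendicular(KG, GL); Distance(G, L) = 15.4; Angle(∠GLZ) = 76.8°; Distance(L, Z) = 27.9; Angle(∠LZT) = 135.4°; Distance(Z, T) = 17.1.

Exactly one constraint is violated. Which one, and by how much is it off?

Distance(Z, T) = 17.1 — off by 4.00.

R = (0.00, 0.00) ✓; RK at -8.400° ✓; |RK| = 21.00 ✓; ∠RKG = 92.60° ✓; |KG| = 25.70 ✓; ∠(KG, GL) = 90.00° ✓; |GL| = 15.40 ✓; ∠GLZ = 76.80° ✓; |LZ| = 27.90 ✓; ∠LZT = 135.4° ✓; |ZT| = 21.10 ✗.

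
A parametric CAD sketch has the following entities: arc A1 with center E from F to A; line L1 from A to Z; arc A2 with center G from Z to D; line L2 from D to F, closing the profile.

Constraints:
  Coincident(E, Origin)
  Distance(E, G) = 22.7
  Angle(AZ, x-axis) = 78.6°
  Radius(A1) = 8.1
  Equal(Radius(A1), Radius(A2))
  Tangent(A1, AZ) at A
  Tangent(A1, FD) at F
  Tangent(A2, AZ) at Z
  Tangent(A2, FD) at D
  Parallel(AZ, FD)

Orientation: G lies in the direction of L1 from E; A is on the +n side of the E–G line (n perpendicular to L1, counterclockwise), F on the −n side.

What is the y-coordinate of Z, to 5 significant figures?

23.853

The slot axis is L1's direction at 78.6°, so u = (cos 78.6°, sin 78.6°) = (0.19766, 0.98027) and n = (−sin 78.6°, cos 78.6°) = (-0.98027, 0.19766). E is at the origin and G lies 22.7 along u from E, so G = 22.7·u = (4.4868, 22.252). Tangency of A1 to both parallel lines with radius 8.1 puts A and F at E ± 8.1·n: A = (-7.9402, 1.6010), F = (7.9402, -1.6010). Equal radii place Z and D the same way about G: Z = G + 8.1·n = (-3.4534, 23.853), D = G − 8.1·n = (12.427, 20.651). So Z.y = 23.853.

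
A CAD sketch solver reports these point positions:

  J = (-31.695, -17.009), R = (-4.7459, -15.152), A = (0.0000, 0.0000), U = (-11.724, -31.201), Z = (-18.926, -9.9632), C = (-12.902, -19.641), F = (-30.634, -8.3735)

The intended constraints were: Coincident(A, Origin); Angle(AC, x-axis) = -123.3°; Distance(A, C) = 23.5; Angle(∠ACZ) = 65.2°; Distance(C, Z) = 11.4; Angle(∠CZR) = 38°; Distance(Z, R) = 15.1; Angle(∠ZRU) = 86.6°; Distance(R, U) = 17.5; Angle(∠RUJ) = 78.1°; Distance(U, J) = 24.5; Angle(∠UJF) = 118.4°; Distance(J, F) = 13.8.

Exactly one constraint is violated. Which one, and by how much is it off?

Distance(J, F) = 13.8 — off by 5.10.

A = (0.00, 0.00) ✓; AC at -123.3° ✓; |AC| = 23.50 ✓; ∠ACZ = 65.20° ✓; |CZ| = 11.40 ✓; ∠CZR = 38.00° ✓; |ZR| = 15.10 ✓; ∠ZRU = 86.60° ✓; |RU| = 17.50 ✓; ∠RUJ = 78.10° ✓; |UJ| = 24.50 ✓; ∠UJF = 118.4° ✓; |JF| = 8.700 ✗.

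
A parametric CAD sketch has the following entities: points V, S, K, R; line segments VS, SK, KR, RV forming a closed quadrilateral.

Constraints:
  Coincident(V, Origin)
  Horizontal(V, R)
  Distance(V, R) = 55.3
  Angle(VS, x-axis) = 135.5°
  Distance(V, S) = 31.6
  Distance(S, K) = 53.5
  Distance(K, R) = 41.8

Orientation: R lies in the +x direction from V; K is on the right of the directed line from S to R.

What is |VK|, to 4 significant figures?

21.91

V is at the origin; VR is horizontal with |VR| = 55.3 and R in +x, so R = (55.3, 0). VS runs at 135.5° with |VS| = 31.6, so S = (-22.54, 22.15). K is determined by |SK| = 53.5 and |KR| = 41.8 together: it lies at the intersection of circle(S, 53.5) and circle(R, 41.8). With |SR| = 80.93, the foot of the radical line on SR is 47.35 from S and the perpendicular offset is √(53.5² − 47.35²) = 24.90. Taking the right-of-SR solution: K = (16.19, -14.76).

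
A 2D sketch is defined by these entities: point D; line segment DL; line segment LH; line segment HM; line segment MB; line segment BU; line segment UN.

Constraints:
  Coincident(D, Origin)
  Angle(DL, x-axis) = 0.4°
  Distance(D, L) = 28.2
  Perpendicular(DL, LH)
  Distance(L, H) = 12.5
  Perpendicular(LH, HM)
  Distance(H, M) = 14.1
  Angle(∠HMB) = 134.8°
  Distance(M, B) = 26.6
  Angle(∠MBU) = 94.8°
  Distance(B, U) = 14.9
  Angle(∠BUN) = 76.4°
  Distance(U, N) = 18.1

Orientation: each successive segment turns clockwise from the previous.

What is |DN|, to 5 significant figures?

15.952

D is at the origin; DL runs at 0.4° with length 28.2, so L = (28.199, 0.19687). The perpendicularity gives LH at right angles to DL, so LH runs at -89.600°; with |LH| = 12.5, H = (28.287, -12.303). The perpendicularity gives HM at right angles to LH, so HM runs at -179.60°; with |HM| = 14.1, M = (14.187, -12.401). ∠HMB = 134.8° gives MB at 135.20° from the x-axis; with |MB| = 26.6, B = (-4.6877, 6.3420). ∠MBU = 94.8° gives BU at 50.000° from the x-axis; with |BU| = 14.9, U = (4.8899, 17.756). ∠BUN = 76.4° gives UN at -53.600° from the x-axis; with |UN| = 18.1, N = (15.631, 3.1875). Then |DN| = |N − D| = 15.952.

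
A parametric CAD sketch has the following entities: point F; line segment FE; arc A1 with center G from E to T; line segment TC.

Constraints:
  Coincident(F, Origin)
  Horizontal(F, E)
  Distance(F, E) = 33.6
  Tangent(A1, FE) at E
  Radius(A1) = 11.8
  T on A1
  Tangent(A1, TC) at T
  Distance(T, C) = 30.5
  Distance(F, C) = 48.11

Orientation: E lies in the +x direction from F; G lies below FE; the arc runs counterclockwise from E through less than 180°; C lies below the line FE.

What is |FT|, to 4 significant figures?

24.91

Checks: F = (0.00, 0.00) ✓; ∠(GE, EF) = 90.00° ✓; |GT| = 11.80 ✓; ∠(GT, TC) = 90.00° ✓; |TC| = 30.50 ✓; |FC| = 48.11 ✓.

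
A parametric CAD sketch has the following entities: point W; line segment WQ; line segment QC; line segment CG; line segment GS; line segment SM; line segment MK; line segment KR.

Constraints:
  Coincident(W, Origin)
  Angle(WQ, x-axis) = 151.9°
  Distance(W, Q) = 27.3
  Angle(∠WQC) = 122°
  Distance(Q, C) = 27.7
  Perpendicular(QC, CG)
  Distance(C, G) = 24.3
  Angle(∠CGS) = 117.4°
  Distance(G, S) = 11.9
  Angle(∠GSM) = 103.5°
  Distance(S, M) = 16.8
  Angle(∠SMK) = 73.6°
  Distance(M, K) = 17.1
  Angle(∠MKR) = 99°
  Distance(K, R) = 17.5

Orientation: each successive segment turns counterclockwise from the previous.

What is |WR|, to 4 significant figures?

45.84

W is at the origin; WQ runs at 151.9° with length 27.3, so Q = (-24.08, 12.86). ∠WQC = 122.0° gives QC at -150.1° from the x-axis; with |QC| = 27.7, C = (-48.10, -0.9495). QC is perpendicular to CG, so CG runs at -60.10°; with |CG| = 24.3, G = (-35.98, -22.02). ∠CGS = 117.4° gives GS at 2.500° from the x-axis; with |GS| = 11.9, S = (-24.09, -21.50). ∠GSM = 103.5° gives SM at 79.00° from the x-axis; with |SM| = 16.8, M = (-20.89, -5.005). ∠SMK = 73.6° gives MK at -174.6° from the x-axis; with |MK| = 17.1, K = (-37.91, -6.614). ∠MKR = 99.0° gives KR at -93.60° from the x-axis; with |KR| = 17.5, R = (-39.01, -24.08). Then |WR| = |R − W| = 45.84.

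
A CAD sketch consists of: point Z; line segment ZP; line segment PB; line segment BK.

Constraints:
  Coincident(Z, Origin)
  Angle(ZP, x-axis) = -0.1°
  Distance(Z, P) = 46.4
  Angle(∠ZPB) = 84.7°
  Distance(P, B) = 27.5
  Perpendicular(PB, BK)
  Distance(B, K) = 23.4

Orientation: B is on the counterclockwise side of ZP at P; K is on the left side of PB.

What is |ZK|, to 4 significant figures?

32.54

Z is at the origin; ZP runs at -0.1° with length 46.4, so P = 46.4·(cos -0.1°, sin -0.1°) = (46.40, -0.08098). ∠ZPB = 84.7°, so PB runs at -0.1° + (180° − 84.7°) = 95.20° from the x-axis; with |PB| = 27.5, B = P + 27.5·(cos 95.20°, sin 95.20°) = (43.91, 27.31). The perpendicularity gives BK at right angles to PB; with |BK| = 23.4 on the left of PB, K = B + 23.4·(-0.9959, -0.09063) = (20.60, 25.19). Then |ZK| = |K − Z| = 32.54.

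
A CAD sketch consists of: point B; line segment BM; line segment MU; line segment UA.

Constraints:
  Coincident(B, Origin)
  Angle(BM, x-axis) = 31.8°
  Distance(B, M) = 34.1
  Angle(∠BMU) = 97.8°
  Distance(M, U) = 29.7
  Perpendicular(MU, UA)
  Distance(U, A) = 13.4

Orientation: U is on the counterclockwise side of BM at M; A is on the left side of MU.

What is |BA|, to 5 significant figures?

39.924

B is at the origin; BM runs at 31.8° with length 34.1, so M = 34.1·(cos 31.8°, sin 31.8°) = (28.981, 17.969). ∠BMU = 97.8°, so MU runs at 31.8° + (180° − 97.8°) = 114.00° from the x-axis; with |MU| = 29.7, U = M + 29.7·(cos 114.00°, sin 114.00°) = (16.901, 45.101). The perpendicularity gives UA at right angles to MU; with |UA| = 13.4 on the left of MU, A = U + 13.4·(-0.91355, -0.40674) = (4.6598, 39.651). Then |BA| = |A − B| = 39.924.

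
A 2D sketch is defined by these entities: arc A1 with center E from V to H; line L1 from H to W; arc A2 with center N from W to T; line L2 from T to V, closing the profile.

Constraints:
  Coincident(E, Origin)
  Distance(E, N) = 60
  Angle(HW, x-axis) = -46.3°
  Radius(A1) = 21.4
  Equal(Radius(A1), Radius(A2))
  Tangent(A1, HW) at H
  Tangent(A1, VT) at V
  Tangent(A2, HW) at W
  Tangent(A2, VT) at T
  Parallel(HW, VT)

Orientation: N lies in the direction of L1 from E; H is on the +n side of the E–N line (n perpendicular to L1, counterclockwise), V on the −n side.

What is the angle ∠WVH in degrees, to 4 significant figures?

54.50°

Tangency of A1 to both parallel lines with radius 21.4 puts H and V at E ± 21.4·n: H = (15.47, 14.78), V = (-15.47, -14.78). Equal radii place W and T the same way about N: W = N + 21.4·n = (56.92, -28.59), T = N − 21.4·n = (25.98, -58.16). Then cos ∠WVH = VW·VH / (|VW||VH|), giving 54.50°.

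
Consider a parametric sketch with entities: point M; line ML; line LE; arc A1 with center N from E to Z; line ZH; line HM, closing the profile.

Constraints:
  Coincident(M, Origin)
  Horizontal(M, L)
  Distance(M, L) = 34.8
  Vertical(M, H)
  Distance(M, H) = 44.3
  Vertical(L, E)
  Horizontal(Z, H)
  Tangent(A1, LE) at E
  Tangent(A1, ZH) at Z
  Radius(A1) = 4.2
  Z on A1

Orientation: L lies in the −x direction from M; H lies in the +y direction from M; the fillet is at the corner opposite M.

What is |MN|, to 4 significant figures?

50.44

M is at the origin; M and L share the same y with |ML| = 34.8 and L on the −x side, so L = (-34.80, 0.000). M and H share the same x with |MH| = 44.3 and H on the +y side, so H = (0.000, 44.30). The virtual corner opposite M is at (-34.80, 44.30). The tangent condition forces NE to be normal to LE and since A1 is tangent to ZH there, NZ ⟂ ZH, with radius 4.2, so the center N sits 4.2 in from both sides at N = (-30.60, 40.10). Then |MN| = |N − M| = 50.44.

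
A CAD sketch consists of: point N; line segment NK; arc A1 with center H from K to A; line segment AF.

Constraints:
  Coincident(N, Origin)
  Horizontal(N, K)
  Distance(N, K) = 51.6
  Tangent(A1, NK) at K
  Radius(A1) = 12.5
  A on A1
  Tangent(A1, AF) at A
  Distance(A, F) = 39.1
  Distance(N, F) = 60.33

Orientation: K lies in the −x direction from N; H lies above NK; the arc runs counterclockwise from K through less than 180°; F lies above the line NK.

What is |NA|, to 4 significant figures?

40.69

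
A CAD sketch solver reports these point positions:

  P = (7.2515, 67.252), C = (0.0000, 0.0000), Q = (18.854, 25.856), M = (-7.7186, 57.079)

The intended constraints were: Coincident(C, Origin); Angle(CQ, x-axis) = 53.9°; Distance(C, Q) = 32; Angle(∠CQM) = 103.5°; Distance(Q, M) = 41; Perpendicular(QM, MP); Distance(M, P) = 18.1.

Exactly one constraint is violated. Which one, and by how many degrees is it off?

Perpendicular(QM, MP) — off by 6.20°.

C = (0.00, 0.00) ✓; CQ at 53.90° ✓; |CQ| = 32.00 ✓; ∠CQM = 103.5° ✓; |QM| = 41.00 ✓; ∠(QM, MP) = 96.20° ✗; |MP| = 18.10 ✓.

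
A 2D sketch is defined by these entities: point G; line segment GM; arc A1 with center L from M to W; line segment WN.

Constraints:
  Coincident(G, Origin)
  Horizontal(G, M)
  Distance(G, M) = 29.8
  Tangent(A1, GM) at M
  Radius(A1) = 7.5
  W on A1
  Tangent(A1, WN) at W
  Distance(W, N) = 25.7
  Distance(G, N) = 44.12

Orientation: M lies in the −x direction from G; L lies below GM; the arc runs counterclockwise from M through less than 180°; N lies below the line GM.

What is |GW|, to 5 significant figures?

38.193

G is at the origin; GM is horizontal with |GM| = 29.8 and M on the −x side, so M = (-29.800, 0.0000). The tangent condition forces LM to be normal to GM, so L = M + (0, -7.5) = (-29.800, -7.5000). Since LW ⟂ WN (tangency), |LN| = √(7.5² + 25.7²) = 26.772 regardless of where W sits on A1. So N lies on both circle(G, 44.12) and circle(L, 26.772); the below-GM intersection is N = (-27.871, -34.202). W is the foot of the tangent from N: W = (-36.830, -10.114).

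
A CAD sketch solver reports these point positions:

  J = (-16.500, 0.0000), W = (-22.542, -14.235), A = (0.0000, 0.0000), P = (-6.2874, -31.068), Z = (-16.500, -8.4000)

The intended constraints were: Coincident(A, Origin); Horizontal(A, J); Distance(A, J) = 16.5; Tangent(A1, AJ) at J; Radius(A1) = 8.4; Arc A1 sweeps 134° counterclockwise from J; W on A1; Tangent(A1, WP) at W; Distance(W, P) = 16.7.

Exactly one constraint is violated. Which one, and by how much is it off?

Distance(W, P) = 16.7 — off by 6.70.

A = (0.00, 0.00) ✓; A.y = 0.00, J.y = 0.00 ✓; |AJ| = 16.50 ✓; ∠(ZJ, JA) = 90.00° ✓; |ZJ| = 8.400 ✓; bearing(Z→W) − bearing(Z→J) = 134.0° ✓; |ZW| = 8.400 ✓; ∠(ZW, WP) = 90.00° ✓; |WP| = 23.40 ✗.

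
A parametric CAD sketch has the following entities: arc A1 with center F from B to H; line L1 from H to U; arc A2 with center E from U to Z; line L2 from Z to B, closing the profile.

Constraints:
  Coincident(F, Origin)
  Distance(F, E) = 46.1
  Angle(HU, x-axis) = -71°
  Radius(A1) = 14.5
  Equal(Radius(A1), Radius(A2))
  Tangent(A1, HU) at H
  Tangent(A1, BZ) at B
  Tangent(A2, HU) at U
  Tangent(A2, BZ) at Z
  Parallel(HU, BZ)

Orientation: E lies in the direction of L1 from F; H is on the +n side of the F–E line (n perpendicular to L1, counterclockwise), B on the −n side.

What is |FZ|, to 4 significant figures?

48.33

The slot axis is L1's direction at -71.0°, so u = (cos -71.0°, sin -71.0°) = (0.3256, -0.9455) and n = (−sin -71.0°, cos -71.0°) = (0.9455, 0.3256). F is at the origin and E lies 46.1 along u from F, so E = 46.1·u = (15.01, -43.59). Tangency of A1 to both parallel lines with radius 14.5 puts H and B at F ± 14.5·n: H = (13.71, 4.721), B = (-13.71, -4.721). Equal radii place U and Z the same way about E: U = E + 14.5·n = (28.72, -38.87), Z = E − 14.5·n = (1.299, -48.31). Then |FZ| = |Z − F| = 48.33.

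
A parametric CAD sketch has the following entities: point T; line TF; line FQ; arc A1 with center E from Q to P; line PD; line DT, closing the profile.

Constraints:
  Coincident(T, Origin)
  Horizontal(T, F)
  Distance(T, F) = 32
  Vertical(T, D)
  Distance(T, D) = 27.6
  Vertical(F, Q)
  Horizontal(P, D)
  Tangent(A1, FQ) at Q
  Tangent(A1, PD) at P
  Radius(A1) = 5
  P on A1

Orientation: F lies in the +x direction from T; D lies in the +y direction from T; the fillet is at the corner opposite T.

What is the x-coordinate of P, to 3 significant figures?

27.0

The virtual corner opposite T is at (32.0, 27.6). Tangency of A1 to FQ means the radius EQ is perpendicular to FQ and tangency of A1 to PD means the radius EP is perpendicular to PD, with radius 5.0, so the center E sits 5.0 in from both sides at E = (27.0, 22.6). That places the tangent points at Q = (32.0, 22.6) on FQ and P = (27.0, 27.6) on PD. So P.x = 27.0.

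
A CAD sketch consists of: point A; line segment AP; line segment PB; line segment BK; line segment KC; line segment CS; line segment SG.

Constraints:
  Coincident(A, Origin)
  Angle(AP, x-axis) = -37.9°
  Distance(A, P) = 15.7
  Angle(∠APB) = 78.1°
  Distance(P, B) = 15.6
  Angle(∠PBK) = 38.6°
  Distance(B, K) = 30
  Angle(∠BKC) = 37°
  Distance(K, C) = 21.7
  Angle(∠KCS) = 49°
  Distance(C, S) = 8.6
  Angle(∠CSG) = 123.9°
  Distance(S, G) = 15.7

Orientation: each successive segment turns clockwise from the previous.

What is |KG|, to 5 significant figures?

4.5750

A is at the origin; AP runs at -37.9° with length 15.7, so P = (12.389, -9.6443). ∠APB = 78.1° gives PB at -139.80° from the x-axis; with |PB| = 15.6, B = (0.47340, -19.713). ∠PBK = 38.6° gives BK at 78.800° from the x-axis; with |BK| = 30.0, K = (6.3004, 9.7152). ∠BKC = 37.0° gives KC at -64.200° from the x-axis; with |KC| = 21.7, C = (15.745, -9.8217). ∠KCS = 49.0° gives CS at 164.80° from the x-axis; with |CS| = 8.6, S = (7.4458, -7.5669). ∠CSG = 123.9° gives SG at 108.70° from the x-axis; with |SG| = 15.7, G = (2.4122, 7.3043). Then |KG| = |G − K| = 4.5750.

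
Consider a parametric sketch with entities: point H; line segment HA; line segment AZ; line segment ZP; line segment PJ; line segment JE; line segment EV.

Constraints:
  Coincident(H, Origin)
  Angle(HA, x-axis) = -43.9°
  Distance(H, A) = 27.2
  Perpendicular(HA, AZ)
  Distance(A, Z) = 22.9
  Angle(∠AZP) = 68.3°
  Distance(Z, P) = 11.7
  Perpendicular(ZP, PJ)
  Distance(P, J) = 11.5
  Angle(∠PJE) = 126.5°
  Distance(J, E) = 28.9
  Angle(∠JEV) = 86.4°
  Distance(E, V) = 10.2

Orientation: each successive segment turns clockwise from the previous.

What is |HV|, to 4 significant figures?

51.59

H is at the origin; HA runs at -43.9° with length 27.2, so A = (19.60, -18.86). HA ⟂ AZ, so AZ runs at -133.9°; with |AZ| = 22.9, Z = (3.720, -35.36). ∠AZP = 68.3° gives ZP at 114.4° from the x-axis; with |ZP| = 11.7, P = (-1.113, -24.71). ZP is perpendicular to PJ, so PJ runs at 24.40°; with |PJ| = 11.5, J = (9.360, -19.96). ∠PJE = 126.5° gives JE at -29.10° from the x-axis; with |JE| = 28.9, E = (34.61, -34.01). ∠JEV = 86.4° gives EV at -122.7° from the x-axis; with |EV| = 10.2, V = (29.10, -42.59). Then |HV| = |V − H| = 51.59.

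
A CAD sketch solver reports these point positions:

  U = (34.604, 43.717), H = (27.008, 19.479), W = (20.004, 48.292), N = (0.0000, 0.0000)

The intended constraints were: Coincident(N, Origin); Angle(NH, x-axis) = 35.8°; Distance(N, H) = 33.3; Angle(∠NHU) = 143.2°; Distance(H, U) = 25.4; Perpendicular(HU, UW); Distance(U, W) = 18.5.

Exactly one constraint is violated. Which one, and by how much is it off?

Distance(U, W) = 18.5 — off by 3.20.

N = (0.00, 0.00) ✓; NH at 35.80° ✓; |NH| = 33.30 ✓; ∠NHU = 143.2° ✓; |HU| = 25.40 ✓; ∠(HU, UW) = 90.00° ✓; |UW| = 15.30 ✗.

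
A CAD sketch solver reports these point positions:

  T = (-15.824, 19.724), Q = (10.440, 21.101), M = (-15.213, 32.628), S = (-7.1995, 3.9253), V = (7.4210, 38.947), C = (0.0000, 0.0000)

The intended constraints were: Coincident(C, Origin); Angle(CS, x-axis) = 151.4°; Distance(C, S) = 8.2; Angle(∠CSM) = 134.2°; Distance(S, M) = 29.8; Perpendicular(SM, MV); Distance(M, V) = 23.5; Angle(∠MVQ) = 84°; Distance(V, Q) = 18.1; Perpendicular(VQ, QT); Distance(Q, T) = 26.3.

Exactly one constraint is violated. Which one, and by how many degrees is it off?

Perpendicular(VQ, QT) — off by 6.60°.

C = (0.00, 0.00) ✓; CS at 151.4° ✓; |CS| = 8.200 ✓; ∠CSM = 134.2° ✓; |SM| = 29.80 ✓; ∠(SM, MV) = 90.00° ✓; |MV| = 23.50 ✓; ∠MVQ = 84.00° ✓; |VQ| = 18.10 ✓; ∠(VQ, QT) = 96.60° ✗; |QT| = 26.30 ✓.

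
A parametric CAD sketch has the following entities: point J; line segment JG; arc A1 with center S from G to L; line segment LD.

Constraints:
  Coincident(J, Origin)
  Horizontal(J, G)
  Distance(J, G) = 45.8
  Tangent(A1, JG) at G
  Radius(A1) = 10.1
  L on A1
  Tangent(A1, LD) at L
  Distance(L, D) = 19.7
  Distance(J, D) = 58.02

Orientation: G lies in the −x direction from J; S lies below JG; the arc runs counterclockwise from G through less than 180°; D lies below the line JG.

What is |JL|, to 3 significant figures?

56.9

J is at the origin; J and G share the same y with |JG| = 45.8 and G on the −x side, so G = (-45.8, 0.00). Since A1 is tangent to JG there, SG ⟂ JG, so S = G + (0, -10.1) = (-45.8, -10.1). Since SL ⟂ LD (tangency), |SD| = √(10.1² + 19.7²) = 22.1 regardless of where L sits on A1. So D lies on both circle(J, 58.02) and circle(S, 22.1); the below-JG intersection is D = (-48.3, -32.1). L is the foot of the tangent from D: L = (-55.3, -13.6).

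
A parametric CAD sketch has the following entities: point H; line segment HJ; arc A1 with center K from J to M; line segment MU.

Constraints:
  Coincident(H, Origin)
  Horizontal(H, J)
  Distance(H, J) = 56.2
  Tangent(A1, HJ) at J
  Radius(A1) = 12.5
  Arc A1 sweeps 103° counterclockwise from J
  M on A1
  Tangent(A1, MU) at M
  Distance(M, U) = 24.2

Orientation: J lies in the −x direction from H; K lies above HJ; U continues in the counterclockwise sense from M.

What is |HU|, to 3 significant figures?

62.9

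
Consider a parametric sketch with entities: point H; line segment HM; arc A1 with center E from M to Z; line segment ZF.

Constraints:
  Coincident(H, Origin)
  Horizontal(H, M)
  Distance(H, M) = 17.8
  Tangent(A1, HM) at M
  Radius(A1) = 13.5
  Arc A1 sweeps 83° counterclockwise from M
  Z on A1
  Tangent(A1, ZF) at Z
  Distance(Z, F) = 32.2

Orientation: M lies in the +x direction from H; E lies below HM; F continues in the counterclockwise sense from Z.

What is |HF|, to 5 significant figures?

43.817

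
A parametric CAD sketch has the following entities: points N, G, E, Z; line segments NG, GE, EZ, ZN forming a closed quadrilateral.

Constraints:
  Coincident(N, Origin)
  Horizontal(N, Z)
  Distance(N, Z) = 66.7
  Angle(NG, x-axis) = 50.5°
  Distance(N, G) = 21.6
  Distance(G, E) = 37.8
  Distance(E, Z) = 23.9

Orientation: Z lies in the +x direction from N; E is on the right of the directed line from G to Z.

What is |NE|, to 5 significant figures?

44.144

Checks: |GE| = 37.80 ✓; |EZ| = 23.90 ✓.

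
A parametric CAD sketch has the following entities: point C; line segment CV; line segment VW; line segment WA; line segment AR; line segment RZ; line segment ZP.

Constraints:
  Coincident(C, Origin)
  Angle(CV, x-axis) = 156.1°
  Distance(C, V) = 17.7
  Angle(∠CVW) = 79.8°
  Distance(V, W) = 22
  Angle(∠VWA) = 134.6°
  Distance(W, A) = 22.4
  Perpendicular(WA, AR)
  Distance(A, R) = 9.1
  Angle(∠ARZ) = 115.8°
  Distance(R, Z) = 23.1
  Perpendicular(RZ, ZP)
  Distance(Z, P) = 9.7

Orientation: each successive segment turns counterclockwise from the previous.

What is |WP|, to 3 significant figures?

10.7

C is at the origin; CV runs at 156.1° with length 17.7, so V = (-16.2, 7.17). ∠CVW = 79.8° gives VW at -104° from the x-axis; with |VW| = 22.0, W = (-21.4, -14.2). ∠VWA = 134.6° gives WA at -58.3° from the x-axis; with |WA| = 22.4, A = (-9.62, -33.3). The perpendicularity gives AR at right angles to WA, so AR runs at 31.7°; with |AR| = 9.1, R = (-1.88, -28.5). ∠ARZ = 115.8° gives RZ at 95.9° from the x-axis; with |RZ| = 23.1, Z = (-4.25, -5.50). RZ is perpendicular to ZP, so ZP runs at -174°; with |ZP| = 9.7, P = (-13.9, -6.50). Then |WP| = |P − W| = 10.7.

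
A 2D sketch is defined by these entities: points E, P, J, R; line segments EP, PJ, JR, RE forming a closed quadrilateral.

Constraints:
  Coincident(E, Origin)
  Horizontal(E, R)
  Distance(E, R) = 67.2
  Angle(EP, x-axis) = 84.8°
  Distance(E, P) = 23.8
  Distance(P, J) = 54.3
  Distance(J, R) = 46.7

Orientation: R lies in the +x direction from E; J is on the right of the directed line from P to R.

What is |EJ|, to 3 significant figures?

36.7

Checks: |PJ| = 54.30 ✓; |JR| = 46.70 ✓.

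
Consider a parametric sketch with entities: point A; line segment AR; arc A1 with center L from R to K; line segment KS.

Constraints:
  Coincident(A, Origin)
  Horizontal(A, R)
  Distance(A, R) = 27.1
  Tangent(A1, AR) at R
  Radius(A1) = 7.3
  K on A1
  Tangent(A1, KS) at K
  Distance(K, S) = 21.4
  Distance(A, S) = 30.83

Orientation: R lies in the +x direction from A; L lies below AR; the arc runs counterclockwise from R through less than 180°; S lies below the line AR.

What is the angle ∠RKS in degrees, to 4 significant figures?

141.1°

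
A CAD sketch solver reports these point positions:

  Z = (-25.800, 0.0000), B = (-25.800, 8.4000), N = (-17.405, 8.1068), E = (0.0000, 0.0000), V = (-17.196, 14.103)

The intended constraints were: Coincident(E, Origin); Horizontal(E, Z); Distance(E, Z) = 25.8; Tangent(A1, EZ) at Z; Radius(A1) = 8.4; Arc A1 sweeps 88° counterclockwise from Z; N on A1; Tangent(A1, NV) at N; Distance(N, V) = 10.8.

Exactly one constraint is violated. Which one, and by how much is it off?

Distance(N, V) = 10.8 — off by 4.80.

E = (0.00, 0.00) ✓; E.y = 0.00, Z.y = 0.00 ✓; |EZ| = 25.80 ✓; ∠(BZ, ZE) = 90.00° ✓; |BZ| = 8.400 ✓; bearing(B→N) − bearing(B→Z) = 88.00° ✓; |BN| = 8.400 ✓; ∠(BN, NV) = 90.00° ✓; |NV| = 6.000 ✗.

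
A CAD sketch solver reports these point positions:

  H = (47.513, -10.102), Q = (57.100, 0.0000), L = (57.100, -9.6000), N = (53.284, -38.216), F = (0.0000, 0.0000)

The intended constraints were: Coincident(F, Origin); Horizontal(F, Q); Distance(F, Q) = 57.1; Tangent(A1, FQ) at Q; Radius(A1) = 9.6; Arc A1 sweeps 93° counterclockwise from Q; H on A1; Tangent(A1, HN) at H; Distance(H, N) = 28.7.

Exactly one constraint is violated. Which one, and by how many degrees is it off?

Tangent(A1, HN) at H — off by 8.60°.

F = (0.00, 0.00) ✓; F.y = 0.00, Q.y = 0.00 ✓; |FQ| = 57.10 ✓; ∠(LQ, QF) = 90.00° ✓; |LQ| = 9.600 ✓; bearing(L→H) − bearing(L→Q) = 93.00° ✓; |LH| = 9.600 ✓; ∠(LH, HN) = 81.40° ✗; |HN| = 28.70 ✓.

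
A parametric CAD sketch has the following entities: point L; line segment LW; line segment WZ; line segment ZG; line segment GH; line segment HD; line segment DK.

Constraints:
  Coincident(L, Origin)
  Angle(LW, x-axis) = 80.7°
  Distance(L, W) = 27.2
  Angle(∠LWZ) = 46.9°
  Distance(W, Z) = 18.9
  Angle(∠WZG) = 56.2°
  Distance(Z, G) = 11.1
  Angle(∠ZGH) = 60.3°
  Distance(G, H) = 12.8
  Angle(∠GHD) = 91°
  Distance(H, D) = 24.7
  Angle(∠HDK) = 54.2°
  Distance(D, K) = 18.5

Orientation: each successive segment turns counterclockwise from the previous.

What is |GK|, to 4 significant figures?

14.27

L is at the origin; LW runs at 80.7° with length 27.2, so W = (4.396, 26.84). ∠LWZ = 46.9° gives WZ at -146.2° from the x-axis; with |WZ| = 18.9, Z = (-11.31, 16.33). ∠WZG = 56.2° gives ZG at -22.40° from the x-axis; with |ZG| = 11.1, G = (-1.048, 12.10). ∠ZGH = 60.3° gives GH at 97.30° from the x-axis; with |GH| = 12.8, H = (-2.674, 24.79). ∠GHD = 91.0° gives HD at -173.7° from the x-axis; with |HD| = 24.7, D = (-27.22, 22.08). ∠HDK = 54.2° gives DK at -47.90° from the x-axis; with |DK| = 18.5, K = (-14.82, 8.358). Then |GK| = |K − G| = 14.27.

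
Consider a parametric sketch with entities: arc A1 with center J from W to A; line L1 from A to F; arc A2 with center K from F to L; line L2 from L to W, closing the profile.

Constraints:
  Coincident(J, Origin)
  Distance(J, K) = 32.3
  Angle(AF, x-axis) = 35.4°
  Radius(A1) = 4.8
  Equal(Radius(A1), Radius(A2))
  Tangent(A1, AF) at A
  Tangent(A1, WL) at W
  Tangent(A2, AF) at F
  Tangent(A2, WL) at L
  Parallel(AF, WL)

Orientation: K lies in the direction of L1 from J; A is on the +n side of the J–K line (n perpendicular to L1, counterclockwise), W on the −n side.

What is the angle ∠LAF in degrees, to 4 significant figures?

16.55°

Tangency of A1 to both parallel lines with radius 4.8 puts A and W at J ± 4.8·n: A = (-2.781, 3.913), W = (2.781, -3.913). Equal radii place F and L the same way about K: F = K + 4.8·n = (23.55, 22.62), L = K − 4.8·n = (29.11, 14.80). Then cos ∠LAF = AL·AF / (|AL||AF|), giving 16.55°.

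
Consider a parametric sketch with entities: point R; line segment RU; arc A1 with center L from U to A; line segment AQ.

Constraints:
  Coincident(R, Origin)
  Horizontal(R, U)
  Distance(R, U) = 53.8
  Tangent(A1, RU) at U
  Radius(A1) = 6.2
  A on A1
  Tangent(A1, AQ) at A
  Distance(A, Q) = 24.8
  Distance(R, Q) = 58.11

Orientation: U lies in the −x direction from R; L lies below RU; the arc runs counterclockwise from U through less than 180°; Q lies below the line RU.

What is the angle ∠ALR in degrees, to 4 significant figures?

161.6°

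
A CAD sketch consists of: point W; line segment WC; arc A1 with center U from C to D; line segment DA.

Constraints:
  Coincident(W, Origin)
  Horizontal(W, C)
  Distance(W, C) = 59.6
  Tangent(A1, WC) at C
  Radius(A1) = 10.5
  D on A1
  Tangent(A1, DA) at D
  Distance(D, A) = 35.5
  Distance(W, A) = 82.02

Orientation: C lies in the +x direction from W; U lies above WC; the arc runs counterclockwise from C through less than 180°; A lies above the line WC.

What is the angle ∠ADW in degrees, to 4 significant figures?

94.89°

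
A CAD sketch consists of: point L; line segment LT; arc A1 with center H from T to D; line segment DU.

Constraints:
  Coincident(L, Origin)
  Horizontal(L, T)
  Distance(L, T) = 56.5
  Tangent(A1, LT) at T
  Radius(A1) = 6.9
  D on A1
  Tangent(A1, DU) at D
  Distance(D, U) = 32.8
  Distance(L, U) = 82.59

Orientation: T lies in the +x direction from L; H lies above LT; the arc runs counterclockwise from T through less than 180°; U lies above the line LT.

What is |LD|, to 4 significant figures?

63.08

L is at the origin; L and T share the same y with |LT| = 56.5 and T on the +x side, so T = (56.50, 0.000). A1 meets LT tangentially, so HT is at right angles to LT, so H = T + (0, 6.9) = (56.50, 6.900). Since HD ⟂ DU (tangency), |HU| = √(6.9² + 32.8²) = 33.52 regardless of where D sits on A1. So U lies on both circle(L, 82.59) and circle(H, 33.52); the above-LT intersection is U = (74.82, 34.97). D is the foot of the tangent from U: D = (62.93, 4.398).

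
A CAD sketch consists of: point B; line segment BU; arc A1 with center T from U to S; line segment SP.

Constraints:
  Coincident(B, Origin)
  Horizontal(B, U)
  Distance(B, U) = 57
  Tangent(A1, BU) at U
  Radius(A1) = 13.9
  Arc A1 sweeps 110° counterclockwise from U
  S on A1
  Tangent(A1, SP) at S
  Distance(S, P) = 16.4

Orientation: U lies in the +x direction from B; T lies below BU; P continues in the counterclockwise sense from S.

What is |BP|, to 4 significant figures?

60.13

On A1, U sits at bearing 90° from T; a 110° counterclockwise sweep puts S at bearing 200°, so S = T + 13.9·(cos 200°, sin 200°) = (43.94, -18.65). Tangency of A1 to SP means the radius TS is perpendicular to SP, so SP runs along (−sin 200°, cos 200°); with |SP| = 16.4, P = (49.55, -34.07). Then |BP| = |P − B| = 60.13.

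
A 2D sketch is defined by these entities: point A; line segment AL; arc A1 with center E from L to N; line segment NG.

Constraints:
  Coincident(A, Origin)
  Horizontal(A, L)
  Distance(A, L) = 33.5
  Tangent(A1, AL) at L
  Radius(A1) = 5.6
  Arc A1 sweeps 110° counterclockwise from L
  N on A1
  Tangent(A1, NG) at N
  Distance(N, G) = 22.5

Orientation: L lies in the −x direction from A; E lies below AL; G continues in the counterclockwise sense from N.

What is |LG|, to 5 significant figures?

28.762

A is at the origin; AL is horizontal with |AL| = 33.5 and L on the −x side, so L = (-33.500, 0.0000). The tangent condition forces EL to be normal to AL, so E = L + (0, -5.6) = (-33.500, -5.6000). On A1, L sits at bearing 90° from E; a 110° counterclockwise sweep puts N at bearing 200°, so N = E + 5.6·(cos 200°, sin 200°) = (-38.762, -7.5153). The tangent condition forces EN to be normal to NG, so NG runs along (−sin 200°, cos 200°); with |NG| = 22.5, G = (-31.067, -28.658). Then |LG| = |G − L| = 28.762.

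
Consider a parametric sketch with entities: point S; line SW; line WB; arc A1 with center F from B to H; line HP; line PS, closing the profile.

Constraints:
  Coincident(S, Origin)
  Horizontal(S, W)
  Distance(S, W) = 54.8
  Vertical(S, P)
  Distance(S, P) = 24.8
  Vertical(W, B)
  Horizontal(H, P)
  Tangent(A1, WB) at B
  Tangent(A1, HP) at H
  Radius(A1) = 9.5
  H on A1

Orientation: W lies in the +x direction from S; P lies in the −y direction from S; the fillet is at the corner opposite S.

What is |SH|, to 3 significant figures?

51.6

S is at the origin; S and W share the same y with |SW| = 54.8 and W on the +x side, so W = (54.8, 0.00). S and P share the same x with |SP| = 24.8 and P on the −y side, so P = (0.00, -24.8). The virtual corner opposite S is at (54.8, -24.8). A1 meets WB tangentially, so FB is at right angles to WB and A1 meets HP tangentially, so FH is at right angles to HP, with radius 9.5, so the center F sits 9.5 in from both sides at F = (45.3, -15.3). That places the tangent points at B = (54.8, -15.3) on WB and H = (45.3, -24.8) on HP. Then |SH| = |H − S| = 51.6.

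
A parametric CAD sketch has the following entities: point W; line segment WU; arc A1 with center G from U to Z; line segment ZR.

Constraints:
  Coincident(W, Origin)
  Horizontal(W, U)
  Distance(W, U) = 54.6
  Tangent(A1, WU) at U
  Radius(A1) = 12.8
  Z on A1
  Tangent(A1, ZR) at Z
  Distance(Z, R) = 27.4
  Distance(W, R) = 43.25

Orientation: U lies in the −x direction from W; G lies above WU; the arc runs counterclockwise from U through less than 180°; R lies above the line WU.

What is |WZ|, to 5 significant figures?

43.853

W is at the origin; W and U share the same y with |WU| = 54.6 and U on the −x side, so U = (-54.600, 0.0000). Tangency of A1 to WU means the radius GU is perpendicular to WU, so G = U + (0, 12.8) = (-54.600, 12.800). Since GZ ⟂ ZR (tangency), |GR| = √(12.8² + 27.4²) = 30.242 regardless of where Z sits on A1. So R lies on both circle(W, 43.25) and circle(G, 30.242); the above-WU intersection is R = (-30.325, 30.837). Z is the foot of the tangent from R: Z = (-43.335, 6.7226).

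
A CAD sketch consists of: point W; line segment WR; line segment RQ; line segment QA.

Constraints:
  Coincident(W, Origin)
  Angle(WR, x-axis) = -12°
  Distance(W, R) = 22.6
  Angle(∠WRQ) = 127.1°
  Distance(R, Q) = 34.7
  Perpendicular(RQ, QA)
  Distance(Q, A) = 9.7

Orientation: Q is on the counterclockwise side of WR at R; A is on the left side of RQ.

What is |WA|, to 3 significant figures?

49.0

W is at the origin; WR runs at -12.0° with length 22.6, so R = 22.6·(cos -12.0°, sin -12.0°) = (22.1, -4.70). ∠WRQ = 127.1°, so RQ runs at -12.0° + (180° − 127.1°) = 40.9° from the x-axis; with |RQ| = 34.7, Q = R + 34.7·(cos 40.9°, sin 40.9°) = (48.3, 18.0). RQ is perpendicular to QA; with |QA| = 9.7 on the left of RQ, A = Q + 9.7·(-0.655, 0.756) = (42.0, 25.4). Then |WA| = |A − W| = 49.0.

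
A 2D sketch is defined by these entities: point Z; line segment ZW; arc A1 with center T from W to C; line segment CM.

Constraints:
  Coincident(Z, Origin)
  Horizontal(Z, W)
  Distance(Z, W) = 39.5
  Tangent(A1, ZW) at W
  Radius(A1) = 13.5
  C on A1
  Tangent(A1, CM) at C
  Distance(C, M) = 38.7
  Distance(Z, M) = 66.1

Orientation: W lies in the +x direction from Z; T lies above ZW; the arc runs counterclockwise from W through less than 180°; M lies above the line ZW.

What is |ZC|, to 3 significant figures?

55.2

Checks: Z = (0.00, 0.00) ✓; |TC| = 13.50 ✓; ∠(TC, CM) = 90.00° ✓; |CM| = 38.70 ✓; |ZM| = 66.10 ✓.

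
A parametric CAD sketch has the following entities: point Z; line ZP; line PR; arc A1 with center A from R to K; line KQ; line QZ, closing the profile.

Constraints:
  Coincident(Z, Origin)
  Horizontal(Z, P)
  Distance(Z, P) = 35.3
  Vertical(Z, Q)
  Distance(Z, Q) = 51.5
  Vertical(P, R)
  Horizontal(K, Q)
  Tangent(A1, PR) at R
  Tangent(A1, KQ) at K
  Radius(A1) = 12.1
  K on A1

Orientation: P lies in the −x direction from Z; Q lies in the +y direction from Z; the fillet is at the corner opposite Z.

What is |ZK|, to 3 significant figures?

56.5

The virtual corner opposite Z is at (-35.3, 51.5). Tangency of A1 to PR means the radius AR is perpendicular to PR and the tangent condition forces AK to be normal to KQ, with radius 12.1, so the center A sits 12.1 in from both sides at A = (-23.2, 39.4). That places the tangent points at R = (-35.3, 39.4) on PR and K = (-23.2, 51.5) on KQ. Then |ZK| = |K − Z| = 56.5.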